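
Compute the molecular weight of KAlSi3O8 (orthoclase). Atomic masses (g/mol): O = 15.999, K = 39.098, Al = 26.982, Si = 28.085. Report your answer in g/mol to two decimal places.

278.33 g/mol

The formula mass is the sum 1*39.098 + 1*26.982 + 3*28.085 + 8*15.999.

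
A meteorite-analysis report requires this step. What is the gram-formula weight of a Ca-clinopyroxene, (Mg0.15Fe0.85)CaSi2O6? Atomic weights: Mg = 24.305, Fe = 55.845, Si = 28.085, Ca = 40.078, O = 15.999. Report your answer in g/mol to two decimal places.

M = 0.15·24.305 + 0.85·55.845 + 1·40.078 + 2·28.085 + 6·15.999

243.36 g/mol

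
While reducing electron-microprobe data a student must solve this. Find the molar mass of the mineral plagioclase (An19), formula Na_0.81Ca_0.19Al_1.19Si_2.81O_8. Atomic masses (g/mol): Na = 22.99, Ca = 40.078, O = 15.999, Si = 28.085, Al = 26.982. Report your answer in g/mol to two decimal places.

265.26 g/mol

The formula mass is the sum 0.81*22.99 + 0.19*40.078 + 1.19*26.982 + 2.81*28.085 + 8*15.999.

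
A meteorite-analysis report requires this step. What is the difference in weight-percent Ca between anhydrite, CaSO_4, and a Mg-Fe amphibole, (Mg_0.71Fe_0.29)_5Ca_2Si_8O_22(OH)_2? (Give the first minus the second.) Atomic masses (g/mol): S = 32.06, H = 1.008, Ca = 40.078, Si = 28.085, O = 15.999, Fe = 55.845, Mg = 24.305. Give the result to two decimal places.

20.10 percentage points

Ca in CaSO_4: molar mass 136.134 g/mol; 1×40.078 = 40.078 g → 29.44 wt%.
Ca in (Mg_0.71Fe_0.29)_5Ca_2Si_8O_22(OH)_2: molar mass 858.086 g/mol; 2×40.078 = 80.156 g → 9.34 wt%.
Difference = 29.44 − 9.34 = 20.10 percentage points.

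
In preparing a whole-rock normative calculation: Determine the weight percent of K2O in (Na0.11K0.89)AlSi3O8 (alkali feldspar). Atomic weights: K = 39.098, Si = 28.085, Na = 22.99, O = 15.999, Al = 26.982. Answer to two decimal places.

15.16 wt%

Formula mass = 276.555 g/mol.
0.89 K → 0.4450 mol K2O per formula unit; M(K2O) = 94.195, so K2O mass = 41.917 g.
41.917/276.555 × 100 = 15.16 wt%.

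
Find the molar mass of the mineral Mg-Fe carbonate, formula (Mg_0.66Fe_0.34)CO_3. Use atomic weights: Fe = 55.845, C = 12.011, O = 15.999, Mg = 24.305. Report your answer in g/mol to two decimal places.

Mg: 0.66 × 24.305 = 16.0413
Fe: 0.34 × 55.845 = 18.9873
C: 1 × 12.011 = 12.0110
O: 3 × 15.999 = 47.9970
Summing the contributions gives the formula mass.

95.04 g/mol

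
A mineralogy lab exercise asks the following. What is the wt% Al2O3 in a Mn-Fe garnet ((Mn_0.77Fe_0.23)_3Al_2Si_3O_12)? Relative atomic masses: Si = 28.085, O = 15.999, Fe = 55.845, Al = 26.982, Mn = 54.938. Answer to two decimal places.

M((Mn_0.77Fe_0.23)_3Al_2Si_3O_12) = 495.647 g/mol; M(Al2O3) = 101.961 g/mol.
Moles Al2O3 per formula unit = 2 Al ÷ 2 = 1.0000.
Al2O3 fraction = (1.0000 × 101.961) / 495.647 = 101.961/495.647 = 0.2057.

20.57 wt%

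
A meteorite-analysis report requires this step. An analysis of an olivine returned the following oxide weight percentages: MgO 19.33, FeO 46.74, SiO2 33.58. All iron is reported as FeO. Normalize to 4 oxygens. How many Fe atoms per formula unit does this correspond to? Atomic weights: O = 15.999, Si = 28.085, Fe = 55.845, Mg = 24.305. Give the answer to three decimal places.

MgO (M=40.304): mol = 0.47961; Mg = 0.47961, O = 0.47961.
FeO (M=71.844): mol = 0.65058; Fe = 0.65058, O = 0.65058.
SiO2 (M=60.083): mol = 0.55889; Si = 0.55889, O = 1.11778.
ΣO = 2.24797; factor = 4/ΣO = 1.77938.
Fe apfu = 0.65058 × 1.77938 = 1.158.

1.158 Fe apfu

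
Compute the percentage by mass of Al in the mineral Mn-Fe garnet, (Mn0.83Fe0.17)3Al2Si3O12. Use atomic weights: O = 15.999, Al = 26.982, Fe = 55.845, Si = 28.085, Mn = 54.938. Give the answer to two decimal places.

10.89 mass %

M((Mn0.83Fe0.17)3Al2Si3O12) = 495.484 g/mol.
Al contributes 2 × 26.982 = 53.964 g per mole.
53.964/495.484 = 0.1089 → 10.89%.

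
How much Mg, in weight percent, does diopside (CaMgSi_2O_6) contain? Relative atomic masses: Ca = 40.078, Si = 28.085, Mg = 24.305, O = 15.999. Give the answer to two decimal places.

M(CaMgSi_2O_6) = 216.547 g/mol.
Mg contributes 1 × 24.305 = 24.305 g per mole.
24.305/216.547 = 0.1122 → 11.22%.

11.22 weight percent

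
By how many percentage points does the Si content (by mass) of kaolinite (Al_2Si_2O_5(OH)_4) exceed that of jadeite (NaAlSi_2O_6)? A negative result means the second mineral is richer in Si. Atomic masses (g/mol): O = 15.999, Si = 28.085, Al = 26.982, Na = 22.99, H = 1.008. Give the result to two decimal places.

M(Al_2Si_2O_5(OH)_4) = 258.157 g/mol, so wt% Si = 56.170/258.157 × 100 = 21.76%.
M(NaAlSi_2O_6) = 202.136 g/mol, so wt% Si = 56.170/202.136 × 100 = 27.79%.
21.76 − 27.79 = -6.03 pp.

-6.03 percentage points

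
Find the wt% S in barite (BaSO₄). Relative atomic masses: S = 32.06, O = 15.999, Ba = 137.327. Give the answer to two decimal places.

Formula mass = 1·137.327 + 1·32.06 + 4·15.999 = 233.383 g/mol, of which 32.060 g is S.
So S makes up 32.060/233.383 = 0.1374 of the mass, i.e. 13.74%.

13.74 wt%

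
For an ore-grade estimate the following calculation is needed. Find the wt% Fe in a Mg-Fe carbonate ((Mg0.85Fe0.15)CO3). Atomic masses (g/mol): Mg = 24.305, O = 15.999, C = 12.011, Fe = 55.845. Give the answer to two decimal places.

9.41 wt%

Molar mass of (Mg0.85Fe0.15)CO3: 0.85*24.305 + 0.15*55.845 + 1*12.011 + 3*15.999 = 89.044 g/mol.
Mass of Fe per formula unit: 0.15 × 55.845 = 8.377 g.
Weight fraction Fe = 8.377 / 89.044 = 0.0941.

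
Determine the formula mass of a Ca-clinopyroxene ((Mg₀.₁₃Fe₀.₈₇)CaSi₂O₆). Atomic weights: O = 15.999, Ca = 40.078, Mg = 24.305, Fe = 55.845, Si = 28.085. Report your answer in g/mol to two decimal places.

243.99 g/mol

The formula mass is the sum 0.13*24.305 + 0.87*55.845 + 1*40.078 + 2*28.085 + 6*15.999.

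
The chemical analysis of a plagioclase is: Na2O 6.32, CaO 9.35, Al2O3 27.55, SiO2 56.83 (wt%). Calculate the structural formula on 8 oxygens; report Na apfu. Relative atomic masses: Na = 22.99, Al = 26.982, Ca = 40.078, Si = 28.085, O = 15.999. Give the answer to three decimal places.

0.549 Na apfu

Na2O: 6.32/61.979 = 0.10197 mol → 0.20394 mol Na, 0.10197 mol O.
CaO: 9.35/56.077 = 0.16674 mol → 0.16674 mol Ca, 0.16674 mol O.
Al2O3: 27.55/101.961 = 0.27020 mol → 0.54040 mol Al, 0.81060 mol O.
SiO2: 56.83/60.083 = 0.94586 mol → 0.94586 mol Si, 1.89172 mol O.
Total oxygen = 2.97103 mol. Normalization factor = 8/2.97103 = 2.69267.
Na per 8 O = 0.20394 × 2.69267 = 0.549.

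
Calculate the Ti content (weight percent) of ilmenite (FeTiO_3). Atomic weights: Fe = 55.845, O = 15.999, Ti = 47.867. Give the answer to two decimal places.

31.55 weight percent

Molar mass of FeTiO_3: 1*55.845 + 1*47.867 + 3*15.999 = 151.709 g/mol.
Mass of Ti per formula unit: 1 × 47.867 = 47.867 g.
Weight fraction Ti = 47.867 / 151.709 = 0.3155.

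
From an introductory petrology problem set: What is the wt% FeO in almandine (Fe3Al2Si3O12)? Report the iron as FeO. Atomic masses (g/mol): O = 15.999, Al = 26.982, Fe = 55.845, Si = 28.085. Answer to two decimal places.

43.30 wt%

Formula mass = 497.742 g/mol.
3 Fe → 3.0000 mol FeO per formula unit; M(FeO) = 71.844, so FeO mass = 215.532 g.
215.532/497.742 × 100 = 43.30 wt%.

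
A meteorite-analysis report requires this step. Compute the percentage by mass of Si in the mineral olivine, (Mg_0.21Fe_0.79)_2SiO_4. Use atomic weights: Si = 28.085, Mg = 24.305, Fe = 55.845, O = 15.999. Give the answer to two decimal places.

14.74 weight percent

Formula mass = 0.42·24.305 + 1.58·55.845 + 1·28.085 + 4·15.999 = 190.524 g/mol, of which 28.085 g is Si.
So Si makes up 28.085/190.524 = 0.1474 of the mass, i.e. 14.74%.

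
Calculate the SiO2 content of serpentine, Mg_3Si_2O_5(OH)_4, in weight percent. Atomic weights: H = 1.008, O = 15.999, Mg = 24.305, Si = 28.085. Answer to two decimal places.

Molar mass of Mg_3Si_2O_5(OH)_4 = 3×24.305 + 2×28.085 + 9×15.999 + 4×1.008 = 277.108 g/mol.
Each formula unit contains 2 Si, equivalent to 2/1 = 2.0000 mol SiO2.
M(SiO2) = 1×28.085 + 2×15.999 = 60.083 g/mol.
Mass of SiO2 per formula unit = 2.0000 × 60.083 = 120.166 g.
SiO2 wt% = 120.166 / 277.108 × 100 = 43.36%.

43.36 wt%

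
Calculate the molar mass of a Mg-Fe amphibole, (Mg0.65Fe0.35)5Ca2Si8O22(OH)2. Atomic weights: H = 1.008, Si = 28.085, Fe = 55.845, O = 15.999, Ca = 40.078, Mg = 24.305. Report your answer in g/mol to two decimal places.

M = 3.25·24.305 + 1.75·55.845 + 2·40.078 + 8·28.085 + 24·15.999 + 2·1.008

867.55 g/mol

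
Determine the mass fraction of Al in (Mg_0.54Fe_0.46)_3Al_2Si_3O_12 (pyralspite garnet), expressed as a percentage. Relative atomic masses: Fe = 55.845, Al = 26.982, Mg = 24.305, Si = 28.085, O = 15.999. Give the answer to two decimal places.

12.08 weight percent

M((Mg_0.54Fe_0.46)_3Al_2Si_3O_12) = 446.647 g/mol.
Al contributes 2 × 26.982 = 53.964 g per mole.
53.964/446.647 = 0.1208 → 12.08%.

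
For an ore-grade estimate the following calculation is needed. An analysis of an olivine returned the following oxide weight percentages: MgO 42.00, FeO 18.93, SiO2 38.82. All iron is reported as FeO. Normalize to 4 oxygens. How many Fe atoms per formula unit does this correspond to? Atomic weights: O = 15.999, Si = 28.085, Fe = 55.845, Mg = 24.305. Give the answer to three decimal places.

0.406 Fe apfu

42.00 wt% MgO ÷ 40.304 g/mol = 1.04208 mol, giving 1.04208 Mg and 1.04208 O.
18.93 wt% FeO ÷ 71.844 g/mol = 0.26349 mol, giving 0.26349 Fe and 0.26349 O.
38.82 wt% SiO2 ÷ 60.083 g/mol = 0.64611 mol, giving 0.64611 Si and 1.29222 O.
Oxygen sums to 2.59779; scaling by 4/2.59779 = 1.53977 puts the formula on 4 O.
Fe: 0.26349 × 1.53977 = 0.406 atoms per formula unit.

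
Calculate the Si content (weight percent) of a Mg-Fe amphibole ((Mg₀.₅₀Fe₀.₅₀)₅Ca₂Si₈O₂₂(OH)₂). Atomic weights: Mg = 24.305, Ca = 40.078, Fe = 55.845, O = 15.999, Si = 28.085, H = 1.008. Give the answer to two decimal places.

Molar mass of (Mg₀.₅₀Fe₀.₅₀)₅Ca₂Si₈O₂₂(OH)₂: 2.50×24.305 + 2.50×55.845 + 2×40.078 + 8×28.085 + 24×15.999 + 2×1.008 = 891.203 g/mol.
Mass of Si per formula unit: 8 × 28.085 = 224.680 g.
Weight fraction Si = 224.680 / 891.203 = 0.2521.

25.21 weight percent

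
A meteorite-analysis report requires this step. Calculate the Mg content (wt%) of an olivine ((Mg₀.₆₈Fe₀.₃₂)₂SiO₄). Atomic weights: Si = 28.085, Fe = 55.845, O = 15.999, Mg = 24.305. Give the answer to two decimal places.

20.55 wt%

Molar mass of (Mg₀.₆₈Fe₀.₃₂)₂SiO₄: 1.36*24.305 + 0.64*55.845 + 1*28.085 + 4*15.999 = 160.877 g/mol.
Mass of Mg per formula unit: 1.36 × 24.305 = 33.055 g.
Weight fraction Mg = 33.055 / 160.877 = 0.2055.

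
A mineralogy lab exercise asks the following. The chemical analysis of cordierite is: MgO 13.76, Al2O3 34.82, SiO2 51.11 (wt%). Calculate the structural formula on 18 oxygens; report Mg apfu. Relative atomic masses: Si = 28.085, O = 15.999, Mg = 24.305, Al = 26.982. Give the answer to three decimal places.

13.76 wt% MgO ÷ 40.304 g/mol = 0.34141 mol, giving 0.34141 Mg and 0.34141 O.
34.82 wt% Al2O3 ÷ 101.961 g/mol = 0.34150 mol, giving 0.68300 Al and 1.02450 O.
51.11 wt% SiO2 ÷ 60.083 g/mol = 0.85066 mol, giving 0.85066 Si and 1.70132 O.
Oxygen sums to 3.06723; scaling by 18/3.06723 = 5.86849 puts the formula on 18 O.
Mg: 0.34141 × 5.86849 = 2.004 atoms per formula unit.

2.004 Mg apfu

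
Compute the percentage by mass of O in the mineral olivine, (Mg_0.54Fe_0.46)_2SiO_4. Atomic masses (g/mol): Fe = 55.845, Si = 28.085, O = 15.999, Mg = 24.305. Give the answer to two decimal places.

Formula mass = 1.08*24.305 + 0.92*55.845 + 1*28.085 + 4*15.999 = 169.708 g/mol, of which 63.996 g is O.
So O makes up 63.996/169.708 = 0.3771 of the mass, i.e. 37.71%.

37.71 mass %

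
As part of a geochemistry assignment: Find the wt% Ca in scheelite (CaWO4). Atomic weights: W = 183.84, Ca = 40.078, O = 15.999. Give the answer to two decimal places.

13.92 wt%

Molar mass of CaWO4: 1*40.078 + 1*183.84 + 4*15.999 = 287.914 g/mol.
Mass of Ca per formula unit: 1 × 40.078 = 40.078 g.
Weight fraction Ca = 40.078 / 287.914 = 0.1392.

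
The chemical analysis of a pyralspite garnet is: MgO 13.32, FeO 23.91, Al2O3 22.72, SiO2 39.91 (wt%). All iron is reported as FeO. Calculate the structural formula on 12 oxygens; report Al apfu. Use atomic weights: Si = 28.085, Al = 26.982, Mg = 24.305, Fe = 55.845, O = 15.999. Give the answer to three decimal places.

2.010 Al apfu

MgO (M=40.304): mol = 0.33049; Mg = 0.33049, O = 0.33049.
FeO (M=71.844): mol = 0.33280; Fe = 0.33280, O = 0.33280.
Al2O3 (M=101.961): mol = 0.22283; Al = 0.44566, O = 0.66849.
SiO2 (M=60.083): mol = 0.66425; Si = 0.66425, O = 1.32850.
ΣO = 2.66028; factor = 12/ΣO = 4.51080.
Al apfu = 0.44566 × 4.51080 = 2.010.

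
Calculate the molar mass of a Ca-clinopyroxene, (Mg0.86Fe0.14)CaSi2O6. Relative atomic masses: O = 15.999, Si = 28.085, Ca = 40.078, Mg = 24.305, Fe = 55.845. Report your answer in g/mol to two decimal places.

The formula mass is the sum 0.86(24.305) + 0.14(55.845) + 1(40.078) + 2(28.085) + 6(15.999).

220.96 g/mol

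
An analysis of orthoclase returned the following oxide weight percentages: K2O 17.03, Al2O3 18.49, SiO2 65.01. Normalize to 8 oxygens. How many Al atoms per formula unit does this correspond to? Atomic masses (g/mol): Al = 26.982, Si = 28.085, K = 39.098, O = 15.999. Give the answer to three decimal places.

K2O: 17.03/94.195 = 0.18080 mol → 0.36160 mol K, 0.18080 mol O.
Al2O3: 18.49/101.961 = 0.18134 mol → 0.36268 mol Al, 0.54402 mol O.
SiO2: 65.01/60.083 = 1.08200 mol → 1.08200 mol Si, 2.16400 mol O.
Total oxygen = 2.88882 mol. Normalization factor = 8/2.88882 = 2.76930.
Al per 8 O = 0.36268 × 2.76930 = 1.004.

1.004 Al apfu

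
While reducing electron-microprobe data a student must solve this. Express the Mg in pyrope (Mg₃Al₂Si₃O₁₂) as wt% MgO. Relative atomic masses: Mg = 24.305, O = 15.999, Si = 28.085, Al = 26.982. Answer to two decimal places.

29.99 wt%

Molar mass of Mg₃Al₂Si₃O₁₂ = 3×24.305 + 2×26.982 + 3×28.085 + 12×15.999 = 403.122 g/mol.
Each formula unit contains 3 Mg, equivalent to 3/1 = 3.0000 mol MgO.
M(MgO) = 1×24.305 + 1×15.999 = 40.304 g/mol.
Mass of MgO per formula unit = 3.0000 × 40.304 = 120.912 g.
MgO wt% = 120.912 / 403.122 × 100 = 29.99%.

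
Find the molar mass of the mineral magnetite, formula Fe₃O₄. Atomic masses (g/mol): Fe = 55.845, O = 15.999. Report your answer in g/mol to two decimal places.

231.53 g/mol

Fe: 3 × 55.845 = 167.5350
O: 4 × 15.999 = 63.9960
Summing the contributions gives the formula mass.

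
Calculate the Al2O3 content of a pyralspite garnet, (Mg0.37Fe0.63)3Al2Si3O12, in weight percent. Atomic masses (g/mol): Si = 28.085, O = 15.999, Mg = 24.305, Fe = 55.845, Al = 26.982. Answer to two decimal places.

Molar mass of (Mg0.37Fe0.63)3Al2Si3O12 = 1.11*24.305 + 1.89*55.845 + 2*26.982 + 3*28.085 + 12*15.999 = 462.733 g/mol.
Each formula unit contains 2 Al, equivalent to 2/2 = 1.0000 mol Al2O3.
M(Al2O3) = 2×26.982 + 3×15.999 = 101.961 g/mol.
Mass of Al2O3 per formula unit = 1.0000 × 101.961 = 101.961 g.
Al2O3 wt% = 101.961 / 462.733 × 100 = 22.03%.

22.03 wt%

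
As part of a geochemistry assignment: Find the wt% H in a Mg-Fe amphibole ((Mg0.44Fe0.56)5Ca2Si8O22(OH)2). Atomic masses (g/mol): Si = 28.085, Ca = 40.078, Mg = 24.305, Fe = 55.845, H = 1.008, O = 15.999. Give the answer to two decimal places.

Molar mass of (Mg0.44Fe0.56)5Ca2Si8O22(OH)2: 2.20*24.305 + 2.80*55.845 + 2*40.078 + 8*28.085 + 24*15.999 + 2*1.008 = 900.665 g/mol.
Mass of H per formula unit: 2 × 1.008 = 2.016 g.
Weight fraction H = 2.016 / 900.665 = 0.0022.

0.22 weight percent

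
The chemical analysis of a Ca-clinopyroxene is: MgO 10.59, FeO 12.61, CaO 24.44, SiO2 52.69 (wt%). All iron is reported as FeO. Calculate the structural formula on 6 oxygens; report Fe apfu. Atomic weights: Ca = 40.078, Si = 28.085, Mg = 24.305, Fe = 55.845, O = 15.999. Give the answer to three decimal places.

0.401 Fe apfu

MgO: 10.59/40.304 = 0.26275 mol → 0.26275 mol Mg, 0.26275 mol O.
FeO: 12.61/71.844 = 0.17552 mol → 0.17552 mol Fe, 0.17552 mol O.
CaO: 24.44/56.077 = 0.43583 mol → 0.43583 mol Ca, 0.43583 mol O.
SiO2: 52.69/60.083 = 0.87695 mol → 0.87695 mol Si, 1.75390 mol O.
Total oxygen = 2.62800 mol. Normalization factor = 6/2.62800 = 2.28311.
Fe per 6 O = 0.17552 × 2.28311 = 0.401.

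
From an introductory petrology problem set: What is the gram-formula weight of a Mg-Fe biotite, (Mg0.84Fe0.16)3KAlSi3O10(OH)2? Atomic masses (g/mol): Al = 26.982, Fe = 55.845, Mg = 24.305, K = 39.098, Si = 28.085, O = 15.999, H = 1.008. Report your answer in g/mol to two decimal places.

432.39 g/mol

Mg: 2.52 × 24.305 = 61.2486
Fe: 0.48 × 55.845 = 26.8056
K: 1 × 39.098 = 39.0980
Al: 1 × 26.982 = 26.9820
Si: 3 × 28.085 = 84.2550
O: 12 × 15.999 = 191.9880
H: 2 × 1.008 = 2.0160
Summing the contributions gives the formula mass.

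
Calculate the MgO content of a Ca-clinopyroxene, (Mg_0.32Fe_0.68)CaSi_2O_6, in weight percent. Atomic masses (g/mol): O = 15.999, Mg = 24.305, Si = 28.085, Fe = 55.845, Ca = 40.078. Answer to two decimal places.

5.42 wt%

Molar mass of (Mg_0.32Fe_0.68)CaSi_2O_6 = 0.32×24.305 + 0.68×55.845 + 1×40.078 + 2×28.085 + 6×15.999 = 237.994 g/mol.
Each formula unit contains 0.32 Mg, equivalent to 0.32/1 = 0.3200 mol MgO.
M(MgO) = 1×24.305 + 1×15.999 = 40.304 g/mol.
Mass of MgO per formula unit = 0.3200 × 40.304 = 12.897 g.
MgO wt% = 12.897 / 237.994 × 100 = 5.42%.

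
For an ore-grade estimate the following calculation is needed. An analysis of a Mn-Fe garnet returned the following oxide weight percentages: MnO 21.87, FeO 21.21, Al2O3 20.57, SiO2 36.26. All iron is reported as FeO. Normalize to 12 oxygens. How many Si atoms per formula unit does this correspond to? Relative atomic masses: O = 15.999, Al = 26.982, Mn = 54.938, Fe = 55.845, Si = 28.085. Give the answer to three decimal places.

2.998 Si apfu

21.87 wt% MnO ÷ 70.937 g/mol = 0.30830 mol, giving 0.30830 Mn and 0.30830 O.
21.21 wt% FeO ÷ 71.844 g/mol = 0.29522 mol, giving 0.29522 Fe and 0.29522 O.
20.57 wt% Al2O3 ÷ 101.961 g/mol = 0.20174 mol, giving 0.40348 Al and 0.60522 O.
36.26 wt% SiO2 ÷ 60.083 g/mol = 0.60350 mol, giving 0.60350 Si and 1.20700 O.
Oxygen sums to 2.41574; scaling by 12/2.41574 = 4.96742 puts the formula on 12 O.
Si: 0.60350 × 4.96742 = 2.998 atoms per formula unit.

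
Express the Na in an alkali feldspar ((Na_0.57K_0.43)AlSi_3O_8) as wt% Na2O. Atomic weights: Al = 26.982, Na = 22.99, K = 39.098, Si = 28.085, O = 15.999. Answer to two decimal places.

Formula mass = 269.145 g/mol.
0.57 Na → 0.2850 mol Na2O per formula unit; M(Na2O) = 61.979, so Na2O mass = 17.664 g.
17.664/269.145 × 100 = 6.56 wt%.

6.56 wt%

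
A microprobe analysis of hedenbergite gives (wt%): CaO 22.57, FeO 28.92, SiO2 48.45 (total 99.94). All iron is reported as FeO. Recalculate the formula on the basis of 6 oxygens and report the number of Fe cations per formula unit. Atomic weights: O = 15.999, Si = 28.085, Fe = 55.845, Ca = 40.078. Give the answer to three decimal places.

CaO: 22.57/56.077 = 0.40248 mol → 0.40248 mol Ca, 0.40248 mol O.
FeO: 28.92/71.844 = 0.40254 mol → 0.40254 mol Fe, 0.40254 mol O.
SiO2: 48.45/60.083 = 0.80638 mol → 0.80638 mol Si, 1.61276 mol O.
Total oxygen = 2.41778 mol. Normalization factor = 6/2.41778 = 2.48162.
Fe per 6 O = 0.40254 × 2.48162 = 0.999.

0.999 Fe apfu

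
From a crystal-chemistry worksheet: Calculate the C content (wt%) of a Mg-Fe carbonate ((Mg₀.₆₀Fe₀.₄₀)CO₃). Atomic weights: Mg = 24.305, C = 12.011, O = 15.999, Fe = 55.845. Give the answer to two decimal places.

12.39 wt%

M((Mg₀.₆₀Fe₀.₄₀)CO₃) = 96.929 g/mol.
C contributes 1 × 12.011 = 12.011 g per mole.
12.011/96.929 = 0.1239 → 12.39%.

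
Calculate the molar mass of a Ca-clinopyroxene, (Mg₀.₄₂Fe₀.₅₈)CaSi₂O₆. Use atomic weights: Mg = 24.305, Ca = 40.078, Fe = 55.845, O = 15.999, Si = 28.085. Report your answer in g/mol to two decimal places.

234.84 g/mol

Mg: 0.42 × 24.305 = 10.2081
Fe: 0.58 × 55.845 = 32.3901
Ca: 1 × 40.078 = 40.0780
Si: 2 × 28.085 = 56.1700
O: 6 × 15.999 = 95.9940
Summing the contributions gives the formula mass.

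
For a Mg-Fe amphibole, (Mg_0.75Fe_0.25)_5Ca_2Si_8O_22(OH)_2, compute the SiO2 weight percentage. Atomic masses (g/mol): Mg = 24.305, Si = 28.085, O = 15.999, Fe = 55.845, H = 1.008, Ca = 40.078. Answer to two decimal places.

56.43 wt%

Formula mass = 851.778 g/mol.
8 Si → 8.0000 mol SiO2 per formula unit; M(SiO2) = 60.083, so SiO2 mass = 480.664 g.
480.664/851.778 × 100 = 56.43 wt%.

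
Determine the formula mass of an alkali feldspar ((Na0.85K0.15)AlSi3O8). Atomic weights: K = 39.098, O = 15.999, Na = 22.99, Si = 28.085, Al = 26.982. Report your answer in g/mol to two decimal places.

Na: 0.85 × 22.99 = 19.5415
K: 0.15 × 39.098 = 5.8647
Al: 1 × 26.982 = 26.9820
Si: 3 × 28.085 = 84.2550
O: 8 × 15.999 = 127.9920
Summing the contributions gives the formula mass.

264.64 g/mol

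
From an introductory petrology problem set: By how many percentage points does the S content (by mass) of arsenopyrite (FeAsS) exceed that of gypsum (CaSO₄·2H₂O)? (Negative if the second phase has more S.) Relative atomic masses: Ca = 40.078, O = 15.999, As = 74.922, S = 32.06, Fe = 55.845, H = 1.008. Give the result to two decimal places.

1.07 percentage points

M(FeAsS) = 162.827 g/mol, so wt% S = 32.060/162.827 × 100 = 19.69%.
M(CaSO₄·2H₂O) = 172.164 g/mol, so wt% S = 32.060/172.164 × 100 = 18.62%.
19.69 − 18.62 = 1.07 pp.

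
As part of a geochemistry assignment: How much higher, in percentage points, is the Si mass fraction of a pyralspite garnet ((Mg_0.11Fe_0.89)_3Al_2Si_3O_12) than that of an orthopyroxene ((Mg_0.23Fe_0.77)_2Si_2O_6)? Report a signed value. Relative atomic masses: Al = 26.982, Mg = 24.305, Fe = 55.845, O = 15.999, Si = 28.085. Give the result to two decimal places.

First mineral: 84.255 g Si in 487.334 g formula = 17.29 wt% Si.
Second mineral: 56.170 g Si in 249.346 g formula = 22.53 wt% Si.
17.29% − 22.53% gives a difference of -5.24 percentage points.

-5.24 percentage points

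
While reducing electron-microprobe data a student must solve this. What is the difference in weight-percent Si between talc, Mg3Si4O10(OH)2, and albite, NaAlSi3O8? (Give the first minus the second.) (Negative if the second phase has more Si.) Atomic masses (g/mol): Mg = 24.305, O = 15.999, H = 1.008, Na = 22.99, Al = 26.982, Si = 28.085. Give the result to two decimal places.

-2.51 percentage points

Si in Mg3Si4O10(OH)2: molar mass 379.259 g/mol; 4×28.085 = 112.340 g → 29.62 wt%.
Si in NaAlSi3O8: molar mass 262.219 g/mol; 3×28.085 = 84.255 g → 32.13 wt%.
Difference = 29.62 − 32.13 = -2.51 percentage points.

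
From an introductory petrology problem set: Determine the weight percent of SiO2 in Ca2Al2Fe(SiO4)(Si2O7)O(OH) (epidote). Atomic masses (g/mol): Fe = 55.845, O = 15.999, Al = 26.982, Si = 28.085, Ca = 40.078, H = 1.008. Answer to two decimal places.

37.30 wt%

Molar mass of Ca2Al2Fe(SiO4)(Si2O7)O(OH) = 2*40.078 + 2*26.982 + 1*55.845 + 3*28.085 + 13*15.999 + 1*1.008 = 483.215 g/mol.
Each formula unit contains 3 Si, equivalent to 3/1 = 3.0000 mol SiO2.
M(SiO2) = 1×28.085 + 2×15.999 = 60.083 g/mol.
Mass of SiO2 per formula unit = 3.0000 × 60.083 = 180.249 g.
SiO2 wt% = 180.249 / 483.215 × 100 = 37.30%.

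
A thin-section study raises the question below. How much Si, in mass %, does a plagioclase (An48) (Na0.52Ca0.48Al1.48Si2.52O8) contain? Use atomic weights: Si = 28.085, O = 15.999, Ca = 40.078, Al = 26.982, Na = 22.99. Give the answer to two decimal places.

26.22 mass %

Molar mass of Na0.52Ca0.48Al1.48Si2.52O8: 0.52×22.99 + 0.48×40.078 + 1.48×26.982 + 2.52×28.085 + 8×15.999 = 269.892 g/mol.
Mass of Si per formula unit: 2.52 × 28.085 = 70.774 g.
Weight fraction Si = 70.774 / 269.892 = 0.2622.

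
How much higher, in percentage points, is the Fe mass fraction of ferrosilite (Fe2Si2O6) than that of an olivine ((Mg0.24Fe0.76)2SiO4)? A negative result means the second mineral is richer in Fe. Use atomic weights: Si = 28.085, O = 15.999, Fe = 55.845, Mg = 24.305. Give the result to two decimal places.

-2.67 percentage points

First mineral: 111.690 g Fe in 263.854 g formula = 42.33 wt% Fe.
Second mineral: 84.884 g Fe in 188.632 g formula = 45.00 wt% Fe.
42.33% − 45.00% gives a difference of -2.67 percentage points.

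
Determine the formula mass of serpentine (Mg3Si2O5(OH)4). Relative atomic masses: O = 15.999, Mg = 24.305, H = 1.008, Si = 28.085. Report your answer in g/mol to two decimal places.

M = 3×24.305 + 2×28.085 + 9×15.999 + 4×1.008

277.11 g/mol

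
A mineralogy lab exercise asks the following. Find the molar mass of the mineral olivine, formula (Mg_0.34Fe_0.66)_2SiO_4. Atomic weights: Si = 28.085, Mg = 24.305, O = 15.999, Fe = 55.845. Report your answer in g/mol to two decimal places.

Mg: 0.68 × 24.305 = 16.5274
Fe: 1.32 × 55.845 = 73.7154
Si: 1 × 28.085 = 28.0850
O: 4 × 15.999 = 63.9960
Summing the contributions gives the formula mass.

182.32 g/mol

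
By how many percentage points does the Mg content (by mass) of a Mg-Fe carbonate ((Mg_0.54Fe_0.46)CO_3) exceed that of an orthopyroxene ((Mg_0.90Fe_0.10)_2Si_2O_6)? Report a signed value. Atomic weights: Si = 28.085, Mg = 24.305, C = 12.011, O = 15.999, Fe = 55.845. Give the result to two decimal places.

M((Mg_0.54Fe_0.46)CO_3) = 98.821 g/mol, so wt% Mg = 13.125/98.821 × 100 = 13.28%.
M((Mg_0.90Fe_0.10)_2Si_2O_6) = 207.082 g/mol, so wt% Mg = 43.749/207.082 × 100 = 21.13%.
13.28 − 21.13 = -7.85 pp.

-7.85 percentage points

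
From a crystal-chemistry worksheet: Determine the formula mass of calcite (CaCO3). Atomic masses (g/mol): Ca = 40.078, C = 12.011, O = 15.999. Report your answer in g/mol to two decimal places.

100.09 g/mol

The formula mass is the sum 1×40.078 + 1×12.011 + 3×15.999.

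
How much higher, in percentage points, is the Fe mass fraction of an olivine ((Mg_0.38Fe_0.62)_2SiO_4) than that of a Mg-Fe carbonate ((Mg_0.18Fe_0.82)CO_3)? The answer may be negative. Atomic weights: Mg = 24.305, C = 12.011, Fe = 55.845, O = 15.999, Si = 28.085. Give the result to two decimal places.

-3.05 percentage points

Fe in (Mg_0.38Fe_0.62)_2SiO_4: molar mass 179.801 g/mol; 1.24×55.845 = 69.248 g → 38.51 wt%.
Fe in (Mg_0.18Fe_0.82)CO_3: molar mass 110.176 g/mol; 0.82×55.845 = 45.793 g → 41.56 wt%.
Difference = 38.51 − 41.56 = -3.05 percentage points.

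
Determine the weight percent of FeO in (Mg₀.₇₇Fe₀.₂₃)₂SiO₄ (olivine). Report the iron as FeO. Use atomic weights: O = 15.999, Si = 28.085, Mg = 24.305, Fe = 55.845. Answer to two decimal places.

21.29 wt%

Molar mass of (Mg₀.₇₇Fe₀.₂₃)₂SiO₄ = 1.54·24.305 + 0.46·55.845 + 1·28.085 + 4·15.999 = 155.199 g/mol.
Each formula unit contains 0.46 Fe, equivalent to 0.46/1 = 0.4600 mol FeO.
M(FeO) = 1×55.845 + 1×15.999 = 71.844 g/mol.
Mass of FeO per formula unit = 0.4600 × 71.844 = 33.048 g.
FeO wt% = 33.048 / 155.199 × 100 = 21.29%.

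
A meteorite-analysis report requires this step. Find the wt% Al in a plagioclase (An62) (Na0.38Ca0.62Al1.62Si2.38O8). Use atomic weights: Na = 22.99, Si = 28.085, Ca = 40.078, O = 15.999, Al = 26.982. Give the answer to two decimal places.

16.06 wt%

Formula mass = 0.38*22.99 + 0.62*40.078 + 1.62*26.982 + 2.38*28.085 + 8*15.999 = 272.130 g/mol, of which 43.711 g is Al.
So Al makes up 43.711/272.130 = 0.1606 of the mass, i.e. 16.06%.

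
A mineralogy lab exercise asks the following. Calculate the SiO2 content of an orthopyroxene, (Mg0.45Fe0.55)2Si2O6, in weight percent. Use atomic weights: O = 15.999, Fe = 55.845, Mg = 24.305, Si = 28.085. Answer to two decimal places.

51.03 wt%

M((Mg0.45Fe0.55)2Si2O6) = 235.468 g/mol; M(SiO2) = 60.083 g/mol.
Moles SiO2 per formula unit = 2 Si ÷ 1 = 2.0000.
SiO2 fraction = (2.0000 × 60.083) / 235.468 = 120.166/235.468 = 0.5103.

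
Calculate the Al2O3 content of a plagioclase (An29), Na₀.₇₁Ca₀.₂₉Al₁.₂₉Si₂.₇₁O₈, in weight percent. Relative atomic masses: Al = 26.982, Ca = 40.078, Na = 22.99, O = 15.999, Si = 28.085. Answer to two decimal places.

24.64 wt%

Molar mass of Na₀.₇₁Ca₀.₂₉Al₁.₂₉Si₂.₇₁O₈ = 0.71·22.99 + 0.29·40.078 + 1.29·26.982 + 2.71·28.085 + 8·15.999 = 266.855 g/mol.
Each formula unit contains 1.29 Al, equivalent to 1.29/2 = 0.6450 mol Al2O3.
M(Al2O3) = 2×26.982 + 3×15.999 = 101.961 g/mol.
Mass of Al2O3 per formula unit = 0.6450 × 101.961 = 65.765 g.
Al2O3 wt% = 65.765 / 266.855 × 100 = 24.64%.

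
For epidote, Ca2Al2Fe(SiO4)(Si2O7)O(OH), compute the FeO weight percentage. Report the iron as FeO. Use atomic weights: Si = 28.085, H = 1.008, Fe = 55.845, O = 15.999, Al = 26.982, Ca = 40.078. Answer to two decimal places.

M(Ca2Al2Fe(SiO4)(Si2O7)O(OH)) = 483.215 g/mol; M(FeO) = 71.844 g/mol.
Moles FeO per formula unit = 1 Fe ÷ 1 = 1.0000.
FeO fraction = (1.0000 × 71.844) / 483.215 = 71.844/483.215 = 0.1487.

14.87 wt%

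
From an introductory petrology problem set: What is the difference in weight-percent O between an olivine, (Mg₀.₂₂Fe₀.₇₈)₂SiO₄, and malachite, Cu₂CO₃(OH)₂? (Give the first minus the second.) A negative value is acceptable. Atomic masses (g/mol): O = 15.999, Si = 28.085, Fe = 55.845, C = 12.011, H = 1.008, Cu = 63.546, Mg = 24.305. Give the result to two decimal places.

First mineral: 63.996 g O in 189.893 g formula = 33.70 wt% O.
Second mineral: 79.995 g O in 221.114 g formula = 36.18 wt% O.
33.70% − 36.18% gives a difference of -2.48 percentage points.

-2.48 percentage points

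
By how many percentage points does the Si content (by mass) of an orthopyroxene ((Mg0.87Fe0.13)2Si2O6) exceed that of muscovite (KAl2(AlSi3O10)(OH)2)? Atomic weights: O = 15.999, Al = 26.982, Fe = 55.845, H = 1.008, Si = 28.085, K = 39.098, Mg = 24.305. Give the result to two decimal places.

First mineral: 56.170 g Si in 208.974 g formula = 26.88 wt% Si.
Second mineral: 84.255 g Si in 398.303 g formula = 21.15 wt% Si.
26.88% − 21.15% gives a difference of 5.73 percentage points.

5.73 percentage points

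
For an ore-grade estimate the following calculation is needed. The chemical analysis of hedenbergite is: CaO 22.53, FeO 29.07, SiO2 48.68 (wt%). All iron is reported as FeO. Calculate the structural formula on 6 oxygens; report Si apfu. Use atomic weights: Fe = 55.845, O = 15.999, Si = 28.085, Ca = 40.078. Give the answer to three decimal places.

2.003 Si apfu

CaO: 22.53/56.077 = 0.40177 mol → 0.40177 mol Ca, 0.40177 mol O.
FeO: 29.07/71.844 = 0.40463 mol → 0.40463 mol Fe, 0.40463 mol O.
SiO2: 48.68/60.083 = 0.81021 mol → 0.81021 mol Si, 1.62042 mol O.
Total oxygen = 2.42682 mol. Normalization factor = 6/2.42682 = 2.47237.
Si per 6 O = 0.81021 × 2.47237 = 2.003.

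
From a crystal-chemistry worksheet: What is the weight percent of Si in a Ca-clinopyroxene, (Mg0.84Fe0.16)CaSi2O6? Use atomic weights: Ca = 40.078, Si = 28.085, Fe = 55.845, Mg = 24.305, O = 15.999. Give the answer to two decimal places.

25.35 mass %

M((Mg0.84Fe0.16)CaSi2O6) = 221.593 g/mol.
Si contributes 2 × 28.085 = 56.170 g per mole.
56.170/221.593 = 0.2535 → 25.35%.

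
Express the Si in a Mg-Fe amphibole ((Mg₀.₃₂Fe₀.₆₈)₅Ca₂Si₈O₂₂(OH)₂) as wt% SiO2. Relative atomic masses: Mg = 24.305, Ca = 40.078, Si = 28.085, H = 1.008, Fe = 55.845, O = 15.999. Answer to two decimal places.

Formula mass = 919.589 g/mol.
8 Si → 8.0000 mol SiO2 per formula unit; M(SiO2) = 60.083, so SiO2 mass = 480.664 g.
480.664/919.589 × 100 = 52.27 wt%.

52.27 wt%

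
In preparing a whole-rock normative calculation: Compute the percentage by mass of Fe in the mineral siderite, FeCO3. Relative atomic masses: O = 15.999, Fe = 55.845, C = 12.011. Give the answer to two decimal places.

48.20 wt%

M(FeCO3) = 115.853 g/mol.
Fe contributes 1 × 55.845 = 55.845 g per mole.
55.845/115.853 = 0.4820 → 48.20%.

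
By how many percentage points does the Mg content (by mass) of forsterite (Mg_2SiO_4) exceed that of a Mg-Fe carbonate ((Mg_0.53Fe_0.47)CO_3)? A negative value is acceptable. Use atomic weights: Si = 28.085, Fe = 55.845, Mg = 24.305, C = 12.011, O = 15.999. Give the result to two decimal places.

21.56 percentage points

Mg in Mg_2SiO_4: molar mass 140.691 g/mol; 2×24.305 = 48.610 g → 34.55 wt%.
Mg in (Mg_0.53Fe_0.47)CO_3: molar mass 99.137 g/mol; 0.53×24.305 = 12.882 g → 12.99 wt%.
Difference = 34.55 − 12.99 = 21.56 percentage points.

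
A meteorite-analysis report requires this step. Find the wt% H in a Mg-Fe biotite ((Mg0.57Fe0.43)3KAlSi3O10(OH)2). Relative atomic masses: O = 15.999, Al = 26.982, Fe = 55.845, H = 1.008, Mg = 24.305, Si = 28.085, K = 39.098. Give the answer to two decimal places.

Formula mass = 1.71·24.305 + 1.29·55.845 + 1·39.098 + 1·26.982 + 3·28.085 + 12·15.999 + 2·1.008 = 457.941 g/mol, of which 2.016 g is H.
So H makes up 2.016/457.941 = 0.0044 of the mass, i.e. 0.44%.

0.44 wt%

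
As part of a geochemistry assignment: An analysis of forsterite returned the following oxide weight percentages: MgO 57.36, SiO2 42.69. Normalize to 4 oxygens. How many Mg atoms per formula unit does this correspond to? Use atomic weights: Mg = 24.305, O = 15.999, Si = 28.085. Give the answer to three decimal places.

57.36 wt% MgO ÷ 40.304 g/mol = 1.42318 mol, giving 1.42318 Mg and 1.42318 O.
42.69 wt% SiO2 ÷ 60.083 g/mol = 0.71052 mol, giving 0.71052 Si and 1.42104 O.
Oxygen sums to 2.84422; scaling by 4/2.84422 = 1.40636 puts the formula on 4 O.
Mg: 1.42318 × 1.40636 = 2.002 atoms per formula unit.

2.002 Mg apfu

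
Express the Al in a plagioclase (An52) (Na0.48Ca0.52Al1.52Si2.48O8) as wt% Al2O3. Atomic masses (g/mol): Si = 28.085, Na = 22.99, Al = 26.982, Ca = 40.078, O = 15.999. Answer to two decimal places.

28.64 wt%

Formula mass = 270.531 g/mol.
1.52 Al → 0.7600 mol Al2O3 per formula unit; M(Al2O3) = 101.961, so Al2O3 mass = 77.490 g.
77.490/270.531 × 100 = 28.64 wt%.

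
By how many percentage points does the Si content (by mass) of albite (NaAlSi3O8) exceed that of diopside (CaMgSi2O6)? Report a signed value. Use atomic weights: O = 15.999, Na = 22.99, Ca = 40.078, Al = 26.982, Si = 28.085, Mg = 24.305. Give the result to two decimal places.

6.19 percentage points

M(NaAlSi3O8) = 262.219 g/mol, so wt% Si = 84.255/262.219 × 100 = 32.13%.
M(CaMgSi2O6) = 216.547 g/mol, so wt% Si = 56.170/216.547 × 100 = 25.94%.
32.13 − 25.94 = 6.19 pp.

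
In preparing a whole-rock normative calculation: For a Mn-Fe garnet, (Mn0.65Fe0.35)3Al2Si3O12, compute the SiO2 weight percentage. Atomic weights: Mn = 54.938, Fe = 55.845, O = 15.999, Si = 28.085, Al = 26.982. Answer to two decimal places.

Formula mass = 495.973 g/mol.
3 Si → 3.0000 mol SiO2 per formula unit; M(SiO2) = 60.083, so SiO2 mass = 180.249 g.
180.249/495.973 × 100 = 36.34 wt%.

36.34 wt%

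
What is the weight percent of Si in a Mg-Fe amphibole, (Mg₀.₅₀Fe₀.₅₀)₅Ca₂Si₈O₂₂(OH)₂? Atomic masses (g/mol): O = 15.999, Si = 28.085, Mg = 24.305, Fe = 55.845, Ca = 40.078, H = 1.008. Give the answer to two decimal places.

25.21 wt%

Formula mass = 2.50*24.305 + 2.50*55.845 + 2*40.078 + 8*28.085 + 24*15.999 + 2*1.008 = 891.203 g/mol, of which 224.680 g is Si.
So Si makes up 224.680/891.203 = 0.2521 of the mass, i.e. 25.21%.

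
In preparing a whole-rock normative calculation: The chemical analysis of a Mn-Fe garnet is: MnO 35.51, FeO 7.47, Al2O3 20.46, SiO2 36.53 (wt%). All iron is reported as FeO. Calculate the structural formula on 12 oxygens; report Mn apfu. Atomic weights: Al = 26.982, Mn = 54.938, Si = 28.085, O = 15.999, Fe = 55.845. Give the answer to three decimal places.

2.480 Mn apfu

MnO: 35.51/70.937 = 0.50059 mol → 0.50059 mol Mn, 0.50059 mol O.
FeO: 7.47/71.844 = 0.10398 mol → 0.10398 mol Fe, 0.10398 mol O.
Al2O3: 20.46/101.961 = 0.20066 mol → 0.40132 mol Al, 0.60198 mol O.
SiO2: 36.53/60.083 = 0.60799 mol → 0.60799 mol Si, 1.21598 mol O.
Total oxygen = 2.42253 mol. Normalization factor = 12/2.42253 = 4.95350.
Mn per 12 O = 0.50059 × 4.95350 = 2.480.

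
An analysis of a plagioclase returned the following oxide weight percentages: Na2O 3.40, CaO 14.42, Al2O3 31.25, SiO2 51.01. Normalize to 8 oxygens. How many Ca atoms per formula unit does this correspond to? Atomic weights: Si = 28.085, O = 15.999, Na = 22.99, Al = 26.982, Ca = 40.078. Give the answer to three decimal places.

Na2O: 3.40/61.979 = 0.05486 mol → 0.10972 mol Na, 0.05486 mol O.
CaO: 14.42/56.077 = 0.25715 mol → 0.25715 mol Ca, 0.25715 mol O.
Al2O3: 31.25/101.961 = 0.30649 mol → 0.61298 mol Al, 0.91947 mol O.
SiO2: 51.01/60.083 = 0.84899 mol → 0.84899 mol Si, 1.69798 mol O.
Total oxygen = 2.92946 mol. Normalization factor = 8/2.92946 = 2.73088.
Ca per 8 O = 0.25715 × 2.73088 = 0.702.

0.702 Ca apfu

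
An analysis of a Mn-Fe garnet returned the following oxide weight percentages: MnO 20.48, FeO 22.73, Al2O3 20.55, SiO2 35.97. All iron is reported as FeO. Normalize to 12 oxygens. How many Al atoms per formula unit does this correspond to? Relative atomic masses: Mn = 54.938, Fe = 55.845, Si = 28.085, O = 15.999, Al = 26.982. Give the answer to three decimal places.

MnO: 20.48/70.937 = 0.28871 mol → 0.28871 mol Mn, 0.28871 mol O.
FeO: 22.73/71.844 = 0.31638 mol → 0.31638 mol Fe, 0.31638 mol O.
Al2O3: 20.55/101.961 = 0.20155 mol → 0.40310 mol Al, 0.60465 mol O.
SiO2: 35.97/60.083 = 0.59867 mol → 0.59867 mol Si, 1.19734 mol O.
Total oxygen = 2.40708 mol. Normalization factor = 12/2.40708 = 4.98529.
Al per 12 O = 0.40310 × 4.98529 = 2.010.

2.010 Al apfu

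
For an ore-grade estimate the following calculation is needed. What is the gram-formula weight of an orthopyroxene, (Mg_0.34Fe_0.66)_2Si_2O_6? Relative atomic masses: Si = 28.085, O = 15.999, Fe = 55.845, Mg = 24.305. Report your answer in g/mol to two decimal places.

242.41 g/mol

M = 0.68×24.305 + 1.32×55.845 + 2×28.085 + 6×15.999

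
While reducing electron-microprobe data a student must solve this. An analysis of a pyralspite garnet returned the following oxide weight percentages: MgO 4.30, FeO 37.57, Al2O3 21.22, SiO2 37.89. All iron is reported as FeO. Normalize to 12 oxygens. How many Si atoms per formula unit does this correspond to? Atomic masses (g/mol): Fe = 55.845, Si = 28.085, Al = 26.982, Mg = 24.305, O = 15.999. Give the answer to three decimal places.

3.009 Si apfu

4.30 wt% MgO ÷ 40.304 g/mol = 0.10669 mol, giving 0.10669 Mg and 0.10669 O.
37.57 wt% FeO ÷ 71.844 g/mol = 0.52294 mol, giving 0.52294 Fe and 0.52294 O.
21.22 wt% Al2O3 ÷ 101.961 g/mol = 0.20812 mol, giving 0.41624 Al and 0.62436 O.
37.89 wt% SiO2 ÷ 60.083 g/mol = 0.63063 mol, giving 0.63063 Si and 1.26126 O.
Oxygen sums to 2.51525; scaling by 12/2.51525 = 4.77090 puts the formula on 12 O.
Si: 0.63063 × 4.77090 = 3.009 atoms per formula unit.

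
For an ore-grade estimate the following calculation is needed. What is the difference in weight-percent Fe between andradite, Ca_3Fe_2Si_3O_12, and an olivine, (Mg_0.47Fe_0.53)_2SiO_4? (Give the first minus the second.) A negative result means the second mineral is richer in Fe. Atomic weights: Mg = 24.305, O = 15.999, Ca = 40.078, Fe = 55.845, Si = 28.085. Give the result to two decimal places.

-12.02 percentage points

M(Ca_3Fe_2Si_3O_12) = 508.167 g/mol, so wt% Fe = 111.690/508.167 × 100 = 21.98%.
M((Mg_0.47Fe_0.53)_2SiO_4) = 174.123 g/mol, so wt% Fe = 59.196/174.123 × 100 = 34.00%.
21.98 − 34.00 = -12.02 pp.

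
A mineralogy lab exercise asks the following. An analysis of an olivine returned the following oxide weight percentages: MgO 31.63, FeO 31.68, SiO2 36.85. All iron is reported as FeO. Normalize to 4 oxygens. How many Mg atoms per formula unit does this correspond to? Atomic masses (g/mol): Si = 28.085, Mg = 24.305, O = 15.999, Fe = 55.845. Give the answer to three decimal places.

MgO: 31.63/40.304 = 0.78479 mol → 0.78479 mol Mg, 0.78479 mol O.
FeO: 31.68/71.844 = 0.44096 mol → 0.44096 mol Fe, 0.44096 mol O.
SiO2: 36.85/60.083 = 0.61332 mol → 0.61332 mol Si, 1.22664 mol O.
Total oxygen = 2.45239 mol. Normalization factor = 4/2.45239 = 1.63106.
Mg per 4 O = 0.78479 × 1.63106 = 1.280.

1.280 Mg apfu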